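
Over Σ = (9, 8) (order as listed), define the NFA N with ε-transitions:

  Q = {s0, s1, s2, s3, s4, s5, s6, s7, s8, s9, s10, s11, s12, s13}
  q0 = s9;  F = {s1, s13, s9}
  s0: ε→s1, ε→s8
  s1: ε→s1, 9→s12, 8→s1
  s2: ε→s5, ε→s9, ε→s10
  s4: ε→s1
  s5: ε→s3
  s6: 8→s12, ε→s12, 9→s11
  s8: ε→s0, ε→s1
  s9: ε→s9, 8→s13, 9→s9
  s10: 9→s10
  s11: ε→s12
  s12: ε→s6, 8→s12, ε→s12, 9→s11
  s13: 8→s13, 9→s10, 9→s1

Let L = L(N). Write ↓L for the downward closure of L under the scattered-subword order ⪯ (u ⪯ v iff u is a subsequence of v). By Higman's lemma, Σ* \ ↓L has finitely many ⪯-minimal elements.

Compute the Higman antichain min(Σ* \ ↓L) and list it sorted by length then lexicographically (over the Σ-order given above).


A = [899].

|Q|=14, |F|=3, |δ|=27 (15 ε).
min D↑ (4 st, q0=0, F={3}): 0:9→0,8→1 1:9→2,8→1 2:9→3,8→2 3:9→3,8→3 [Hopcroft].
'899': run [7, 6, 5, 4] end={s10,s11,s12,s6} rej; 3/3 single-dels accept.
1 minimals (antichain).


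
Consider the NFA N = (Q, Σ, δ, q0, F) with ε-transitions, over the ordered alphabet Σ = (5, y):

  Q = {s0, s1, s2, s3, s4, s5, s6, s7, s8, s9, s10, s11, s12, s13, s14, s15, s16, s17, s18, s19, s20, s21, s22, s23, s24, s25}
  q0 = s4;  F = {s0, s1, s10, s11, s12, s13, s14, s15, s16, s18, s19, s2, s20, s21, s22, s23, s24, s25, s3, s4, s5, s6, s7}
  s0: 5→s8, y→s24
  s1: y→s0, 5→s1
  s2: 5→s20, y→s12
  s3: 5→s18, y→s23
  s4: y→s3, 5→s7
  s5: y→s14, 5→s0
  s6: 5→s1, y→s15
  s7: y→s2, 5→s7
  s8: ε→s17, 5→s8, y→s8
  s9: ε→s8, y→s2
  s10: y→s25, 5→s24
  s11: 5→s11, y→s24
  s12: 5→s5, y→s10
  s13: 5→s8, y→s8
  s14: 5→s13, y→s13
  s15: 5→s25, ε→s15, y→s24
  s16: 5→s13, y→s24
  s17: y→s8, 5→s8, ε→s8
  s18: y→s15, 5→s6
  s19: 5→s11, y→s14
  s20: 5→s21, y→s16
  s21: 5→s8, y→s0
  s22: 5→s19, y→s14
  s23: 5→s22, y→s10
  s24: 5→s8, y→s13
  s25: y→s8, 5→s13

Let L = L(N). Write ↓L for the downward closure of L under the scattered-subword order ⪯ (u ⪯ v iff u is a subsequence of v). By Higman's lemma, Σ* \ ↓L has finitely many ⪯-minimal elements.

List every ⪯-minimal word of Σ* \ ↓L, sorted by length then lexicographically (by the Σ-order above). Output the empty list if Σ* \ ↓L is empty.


|Q|=26, |F|=23, |δ|=55 (4 ε).
min D↑ (24 st, q0=0, F={20}): 0:5→1,y→2 1:5→1,y→3 2:5→4,y→5 3:5→6,y→7 4:5→8,y→9 5:5→10,y→11 6:5→12,y→13 7:5→14,y→11 8:5→15,y→9 9:5→16,y→17 10:5→18,y→19 11:5→17,y→16 12:5→20,y→21 13:5→22,y→17 14:5→21,y→19 15:5→15,y→21 16:5→22,y→20 17:5→20,y→22 18:5→23,y→19 19:5→22,y→22 20:5→20,y→20 21:5→20,y→17 22:5→20,y→20 23:5→23,y→17 [Hopcroft].
'5y555': |S_i|=[25, 22, 15, 11, 6, 2] end={s17,s8} ∉↓L; 5/5 del acc.
'y5y5y': run [25, 23, 18, 9, 4, 2] end={s17,s8} ∉↓L; 5/5 deletions ∈↓L.
'y5yy5': run [25, 23, 18, 9, 4, 2] end={s17,s8} rej; 5/5 single-dels accept.
'yyy55': run [25, 23, 16, 7, 4, 2] end={s17,s8} ∉↓L; 5/5 single-dels accept.
'yyyyy': |S_i|=[25, 23, 16, 7, 4, 2] end={s17,s8} rej; 5/5 del acc.
'y555y5': run [25, 23, 18, 13, 8, 5, 2] end={s17,s8} ∉↓L; 6/6 deletions ∈↓L.
6 obstructions.

min(Σ*\↓L) = [5y555, y5y5y, y5yy5, yyy55, yyyyy, y555y5].


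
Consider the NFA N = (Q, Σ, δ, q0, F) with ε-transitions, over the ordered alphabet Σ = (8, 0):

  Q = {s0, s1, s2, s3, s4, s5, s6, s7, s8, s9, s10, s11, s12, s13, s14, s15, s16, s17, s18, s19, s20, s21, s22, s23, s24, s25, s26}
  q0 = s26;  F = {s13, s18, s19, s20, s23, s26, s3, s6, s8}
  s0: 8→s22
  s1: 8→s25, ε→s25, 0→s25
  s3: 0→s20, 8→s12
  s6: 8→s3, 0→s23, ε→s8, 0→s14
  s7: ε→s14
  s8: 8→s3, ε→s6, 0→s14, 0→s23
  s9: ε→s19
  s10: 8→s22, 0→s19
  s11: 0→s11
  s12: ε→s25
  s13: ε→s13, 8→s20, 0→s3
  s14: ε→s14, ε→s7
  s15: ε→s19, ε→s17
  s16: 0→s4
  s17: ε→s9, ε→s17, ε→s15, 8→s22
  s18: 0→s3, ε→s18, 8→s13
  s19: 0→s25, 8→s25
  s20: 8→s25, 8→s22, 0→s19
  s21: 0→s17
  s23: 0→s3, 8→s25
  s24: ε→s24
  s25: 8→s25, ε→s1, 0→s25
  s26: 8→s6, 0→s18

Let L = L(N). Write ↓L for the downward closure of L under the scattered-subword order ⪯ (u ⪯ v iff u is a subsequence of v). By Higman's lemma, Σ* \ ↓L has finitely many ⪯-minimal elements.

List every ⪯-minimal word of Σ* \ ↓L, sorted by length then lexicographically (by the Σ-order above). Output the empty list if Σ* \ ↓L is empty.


|Q|=27, |F|=9, |δ|=49 (17 ε).
min D↑ (9 st, q0=0, F={6}): 0:8→1,0→2 1:8→3,0→4 2:8→5,0→3 3:8→6,0→7 4:8→6,0→3 5:8→7,0→3 6:8→6,0→6 7:8→6,0→8 8:8→6,0→6.
'888': N↓-sim [15, 13, 7, 4] end={s1,s12,s22,s25} rej; 3/3 deletions ∈↓L.
'808': N↓-sim [15, 13, 10, 4] end={s1,s12,s22,s25} rej; 3/3 single-dels accept.
'008': |S_i|=[15, 12, 7, 4] end={s1,s12,s22,s25} — reject; 3/3 single-dels accept.
'88000': N↓-sim [15, 13, 7, 5, 3, 2] end={s1,s25} rej; 5/5 single-dels accept.
'08800': run [15, 12, 8, 6, 3, 2] end={s1,s25} rej; 5/5 del acc.
'00000': N↓-sim [15, 12, 7, 5, 3, 2] end={s1,s25} — reject; 5/5 del acc.
6 minimals (antichain).

min(Σ*\↓L) = [888, 808, 008, 88000, 08800, 00000].


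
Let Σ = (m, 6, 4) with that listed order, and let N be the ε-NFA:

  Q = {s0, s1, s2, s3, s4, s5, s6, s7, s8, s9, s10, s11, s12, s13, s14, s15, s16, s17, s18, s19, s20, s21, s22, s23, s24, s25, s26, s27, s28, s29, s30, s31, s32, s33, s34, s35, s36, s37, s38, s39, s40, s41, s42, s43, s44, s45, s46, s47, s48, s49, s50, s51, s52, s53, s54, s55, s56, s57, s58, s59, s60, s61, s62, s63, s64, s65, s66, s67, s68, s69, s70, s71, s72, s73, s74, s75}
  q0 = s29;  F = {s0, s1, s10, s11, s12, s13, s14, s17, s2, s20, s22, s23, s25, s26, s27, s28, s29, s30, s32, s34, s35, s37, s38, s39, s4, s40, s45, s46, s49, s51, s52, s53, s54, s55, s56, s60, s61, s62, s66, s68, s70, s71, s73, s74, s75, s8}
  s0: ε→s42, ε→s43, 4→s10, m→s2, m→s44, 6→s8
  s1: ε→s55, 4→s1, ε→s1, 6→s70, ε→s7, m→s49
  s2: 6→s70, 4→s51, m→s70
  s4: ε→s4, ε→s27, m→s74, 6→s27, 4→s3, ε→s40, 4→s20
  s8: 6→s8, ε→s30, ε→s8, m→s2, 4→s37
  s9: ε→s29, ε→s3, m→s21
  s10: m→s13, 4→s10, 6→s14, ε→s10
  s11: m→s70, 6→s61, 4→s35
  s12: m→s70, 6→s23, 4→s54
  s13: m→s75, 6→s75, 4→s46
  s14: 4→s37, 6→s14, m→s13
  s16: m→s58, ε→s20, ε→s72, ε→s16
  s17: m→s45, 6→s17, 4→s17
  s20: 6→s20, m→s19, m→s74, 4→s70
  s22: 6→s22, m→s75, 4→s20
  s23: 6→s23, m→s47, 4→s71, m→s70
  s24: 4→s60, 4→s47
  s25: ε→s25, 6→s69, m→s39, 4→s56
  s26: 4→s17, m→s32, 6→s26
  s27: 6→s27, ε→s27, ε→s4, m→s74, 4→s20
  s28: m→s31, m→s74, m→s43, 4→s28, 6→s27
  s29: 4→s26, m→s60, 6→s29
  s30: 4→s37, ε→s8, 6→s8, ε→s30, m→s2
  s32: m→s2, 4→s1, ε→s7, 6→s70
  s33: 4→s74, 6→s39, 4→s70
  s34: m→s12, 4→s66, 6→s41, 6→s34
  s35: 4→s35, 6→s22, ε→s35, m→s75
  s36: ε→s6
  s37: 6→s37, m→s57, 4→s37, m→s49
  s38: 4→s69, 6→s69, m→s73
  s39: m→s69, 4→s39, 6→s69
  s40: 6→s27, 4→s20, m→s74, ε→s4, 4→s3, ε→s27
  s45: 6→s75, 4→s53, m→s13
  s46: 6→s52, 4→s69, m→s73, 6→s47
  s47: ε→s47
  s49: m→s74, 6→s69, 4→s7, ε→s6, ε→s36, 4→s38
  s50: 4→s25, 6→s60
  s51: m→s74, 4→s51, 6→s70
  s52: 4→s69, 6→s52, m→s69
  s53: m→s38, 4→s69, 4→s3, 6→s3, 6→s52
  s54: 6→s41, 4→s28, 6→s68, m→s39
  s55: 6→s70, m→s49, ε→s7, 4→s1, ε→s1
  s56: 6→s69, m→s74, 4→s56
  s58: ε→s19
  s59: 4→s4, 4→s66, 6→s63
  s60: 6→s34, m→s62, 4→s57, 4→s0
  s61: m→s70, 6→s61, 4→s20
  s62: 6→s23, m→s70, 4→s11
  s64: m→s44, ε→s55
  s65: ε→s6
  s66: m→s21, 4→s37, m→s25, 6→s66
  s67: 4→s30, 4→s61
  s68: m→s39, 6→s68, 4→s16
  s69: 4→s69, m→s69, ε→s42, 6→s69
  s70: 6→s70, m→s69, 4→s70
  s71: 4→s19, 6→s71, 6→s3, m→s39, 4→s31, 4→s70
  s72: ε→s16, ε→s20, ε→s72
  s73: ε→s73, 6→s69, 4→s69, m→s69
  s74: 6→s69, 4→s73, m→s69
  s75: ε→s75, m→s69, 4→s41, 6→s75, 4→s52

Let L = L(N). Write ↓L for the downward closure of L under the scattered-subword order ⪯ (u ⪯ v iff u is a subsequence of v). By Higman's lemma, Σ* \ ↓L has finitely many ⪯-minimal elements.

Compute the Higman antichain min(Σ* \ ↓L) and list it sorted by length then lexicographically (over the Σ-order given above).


|Q|=76, |F|=46, |δ|=216 (40 ε).
min D↑ (43 st, q0=0, F={18}): 0:m→1,6→0,4→2 1:m→3,6→4,4→5 2:m→6,6→2,4→7 3:m→8,6→9,4→10 4:m→11,6→4,4→12 5:m→13,6→14,4→15 6:m→13,6→8,4→16 7:m→17,6→7,4→7 8:m→18,6→8,4→8 9:m→8,6→9,4→19 10:m→8,6→20,4→21 11:m→8,6→9,4→22 12:m→23,6→12,4→24 13:m→8,6→8,4→25 14:m→13,6→14,4→24 15:m→26,6→27,4→15 16:m→28,6→8,4→16 17:m→26,6→29,4→30 18:m→18,6→18,4→18 19:m→31,6→19,4→8 20:m→8,6→20,4→32 21:m→29,6→33,4→21 22:m→31,6→34,4→35 23:m→31,6→18,4→36 24:m→28,6→24,4→24 25:m→37,6→8,4→25 26:m→29,6→29,4→38 27:m→26,6→27,4→24 28:m→37,6→18,4→39 29:m→18,6→29,4→40 30:m→39,6→40,4→18 31:m→18,6→18,4→31 32:m→37,6→32,4→8 33:m→29,6→33,4→32 34:m→31,6→34,4→32 35:m→37,6→41,4→35 36:m→37,6→18,4→36 37:m→18,6→18,4→42 38:m→42,6→40,4→18 39:m→42,6→18,4→18 40:m→18,6→40,4→18 41:m→37,6→41,4→32 42:m→18,6→18,4→18 [Hopcroft].
'mmmm': run [63, 60, 46, 14, 2] end={s42,s69} — reject; 4/4 single-dels accept.
'4m6m': |S_i|=[63, 57, 34, 8, 2] end={s42,s69} — reject; 4/4 del acc.
'm64m6': |S_i|=[63, 60, 48, 37, 18, 2] end={s42,s69} ∉↓L; 5/5 single-dels accept.
'4m4m6': run [63, 57, 34, 21, 9, 2] end={s42,s69} — reject; 5/5 single-dels accept.
'44m44': run [63, 57, 42, 23, 11, 3] end={s3,s42,s69} rej; 5/5 del acc.
'mm644m': |S_i|=[63, 60, 46, 25, 16, 7, 2] end={s42,s69} — reject; 6/6 deletions ∈↓L.
6 minimals (antichain).

Antichain: [mmmm, 4m6m, m64m6, 4m4m6, 44m44, mm644m].


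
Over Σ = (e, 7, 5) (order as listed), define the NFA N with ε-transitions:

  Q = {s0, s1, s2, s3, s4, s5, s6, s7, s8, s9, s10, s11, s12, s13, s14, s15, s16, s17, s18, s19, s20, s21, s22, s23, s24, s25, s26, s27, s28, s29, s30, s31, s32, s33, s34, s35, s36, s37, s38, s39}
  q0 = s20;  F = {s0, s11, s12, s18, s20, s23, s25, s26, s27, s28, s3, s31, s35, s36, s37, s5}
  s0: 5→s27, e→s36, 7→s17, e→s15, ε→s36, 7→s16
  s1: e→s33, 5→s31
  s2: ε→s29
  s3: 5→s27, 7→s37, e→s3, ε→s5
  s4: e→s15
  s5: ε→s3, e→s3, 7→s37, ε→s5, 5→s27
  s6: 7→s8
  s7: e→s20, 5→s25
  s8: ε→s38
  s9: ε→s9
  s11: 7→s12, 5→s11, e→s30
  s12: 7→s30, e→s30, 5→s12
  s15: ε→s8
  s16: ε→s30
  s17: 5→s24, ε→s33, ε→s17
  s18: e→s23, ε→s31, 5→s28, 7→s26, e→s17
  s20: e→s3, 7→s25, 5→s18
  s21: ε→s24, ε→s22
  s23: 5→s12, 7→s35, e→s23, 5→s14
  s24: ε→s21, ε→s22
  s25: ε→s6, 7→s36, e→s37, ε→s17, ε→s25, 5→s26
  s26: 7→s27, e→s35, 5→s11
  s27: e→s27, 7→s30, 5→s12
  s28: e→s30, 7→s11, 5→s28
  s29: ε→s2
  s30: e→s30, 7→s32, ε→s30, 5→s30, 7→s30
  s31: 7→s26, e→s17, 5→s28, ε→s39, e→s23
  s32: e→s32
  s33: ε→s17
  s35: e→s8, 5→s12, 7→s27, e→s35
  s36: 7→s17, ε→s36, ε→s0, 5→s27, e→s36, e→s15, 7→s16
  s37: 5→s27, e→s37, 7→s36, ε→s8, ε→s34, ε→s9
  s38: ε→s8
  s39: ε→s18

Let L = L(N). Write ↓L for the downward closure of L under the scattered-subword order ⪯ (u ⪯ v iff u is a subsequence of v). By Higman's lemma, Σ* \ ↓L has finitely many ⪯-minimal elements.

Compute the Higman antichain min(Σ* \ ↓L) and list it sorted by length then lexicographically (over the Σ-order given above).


|Q|=40, |F|=16, |δ|=98 (30 ε).
min D↑ (14 st, q0=0, F={10}): 0:e→1,7→2,5→3 1:e→1,7→4,5→5 2:e→4,7→6,5→7 3:e→8,7→7,5→9 4:e→4,7→6,5→5 5:e→5,7→10,5→11 6:e→6,7→10,5→5 7:e→12,7→5,5→13 8:e→8,7→12,5→11 9:e→10,7→13,5→9 10:e→10,7→10,5→10 11:e→10,7→10,5→11 12:e→12,7→5,5→11 13:e→10,7→11,5→13 [Hopcroft].
'e57': |S_i|=[32, 23, 8, 2] end={s30,s32} — reject; 3/3 del acc.
'777': N↓-sim [32, 23, 15, 8] end={s16,s17,s21,s22,s24,s30,s32,s33} ∉↓L; 3/3 deletions ∈↓L.
'55e': N↓-sim [32, 20, 9, 2] end={s30,s32} rej; 3/3 single-dels accept.
3 obstructions.

min(Σ*\↓L) = [e57, 777, 55e].


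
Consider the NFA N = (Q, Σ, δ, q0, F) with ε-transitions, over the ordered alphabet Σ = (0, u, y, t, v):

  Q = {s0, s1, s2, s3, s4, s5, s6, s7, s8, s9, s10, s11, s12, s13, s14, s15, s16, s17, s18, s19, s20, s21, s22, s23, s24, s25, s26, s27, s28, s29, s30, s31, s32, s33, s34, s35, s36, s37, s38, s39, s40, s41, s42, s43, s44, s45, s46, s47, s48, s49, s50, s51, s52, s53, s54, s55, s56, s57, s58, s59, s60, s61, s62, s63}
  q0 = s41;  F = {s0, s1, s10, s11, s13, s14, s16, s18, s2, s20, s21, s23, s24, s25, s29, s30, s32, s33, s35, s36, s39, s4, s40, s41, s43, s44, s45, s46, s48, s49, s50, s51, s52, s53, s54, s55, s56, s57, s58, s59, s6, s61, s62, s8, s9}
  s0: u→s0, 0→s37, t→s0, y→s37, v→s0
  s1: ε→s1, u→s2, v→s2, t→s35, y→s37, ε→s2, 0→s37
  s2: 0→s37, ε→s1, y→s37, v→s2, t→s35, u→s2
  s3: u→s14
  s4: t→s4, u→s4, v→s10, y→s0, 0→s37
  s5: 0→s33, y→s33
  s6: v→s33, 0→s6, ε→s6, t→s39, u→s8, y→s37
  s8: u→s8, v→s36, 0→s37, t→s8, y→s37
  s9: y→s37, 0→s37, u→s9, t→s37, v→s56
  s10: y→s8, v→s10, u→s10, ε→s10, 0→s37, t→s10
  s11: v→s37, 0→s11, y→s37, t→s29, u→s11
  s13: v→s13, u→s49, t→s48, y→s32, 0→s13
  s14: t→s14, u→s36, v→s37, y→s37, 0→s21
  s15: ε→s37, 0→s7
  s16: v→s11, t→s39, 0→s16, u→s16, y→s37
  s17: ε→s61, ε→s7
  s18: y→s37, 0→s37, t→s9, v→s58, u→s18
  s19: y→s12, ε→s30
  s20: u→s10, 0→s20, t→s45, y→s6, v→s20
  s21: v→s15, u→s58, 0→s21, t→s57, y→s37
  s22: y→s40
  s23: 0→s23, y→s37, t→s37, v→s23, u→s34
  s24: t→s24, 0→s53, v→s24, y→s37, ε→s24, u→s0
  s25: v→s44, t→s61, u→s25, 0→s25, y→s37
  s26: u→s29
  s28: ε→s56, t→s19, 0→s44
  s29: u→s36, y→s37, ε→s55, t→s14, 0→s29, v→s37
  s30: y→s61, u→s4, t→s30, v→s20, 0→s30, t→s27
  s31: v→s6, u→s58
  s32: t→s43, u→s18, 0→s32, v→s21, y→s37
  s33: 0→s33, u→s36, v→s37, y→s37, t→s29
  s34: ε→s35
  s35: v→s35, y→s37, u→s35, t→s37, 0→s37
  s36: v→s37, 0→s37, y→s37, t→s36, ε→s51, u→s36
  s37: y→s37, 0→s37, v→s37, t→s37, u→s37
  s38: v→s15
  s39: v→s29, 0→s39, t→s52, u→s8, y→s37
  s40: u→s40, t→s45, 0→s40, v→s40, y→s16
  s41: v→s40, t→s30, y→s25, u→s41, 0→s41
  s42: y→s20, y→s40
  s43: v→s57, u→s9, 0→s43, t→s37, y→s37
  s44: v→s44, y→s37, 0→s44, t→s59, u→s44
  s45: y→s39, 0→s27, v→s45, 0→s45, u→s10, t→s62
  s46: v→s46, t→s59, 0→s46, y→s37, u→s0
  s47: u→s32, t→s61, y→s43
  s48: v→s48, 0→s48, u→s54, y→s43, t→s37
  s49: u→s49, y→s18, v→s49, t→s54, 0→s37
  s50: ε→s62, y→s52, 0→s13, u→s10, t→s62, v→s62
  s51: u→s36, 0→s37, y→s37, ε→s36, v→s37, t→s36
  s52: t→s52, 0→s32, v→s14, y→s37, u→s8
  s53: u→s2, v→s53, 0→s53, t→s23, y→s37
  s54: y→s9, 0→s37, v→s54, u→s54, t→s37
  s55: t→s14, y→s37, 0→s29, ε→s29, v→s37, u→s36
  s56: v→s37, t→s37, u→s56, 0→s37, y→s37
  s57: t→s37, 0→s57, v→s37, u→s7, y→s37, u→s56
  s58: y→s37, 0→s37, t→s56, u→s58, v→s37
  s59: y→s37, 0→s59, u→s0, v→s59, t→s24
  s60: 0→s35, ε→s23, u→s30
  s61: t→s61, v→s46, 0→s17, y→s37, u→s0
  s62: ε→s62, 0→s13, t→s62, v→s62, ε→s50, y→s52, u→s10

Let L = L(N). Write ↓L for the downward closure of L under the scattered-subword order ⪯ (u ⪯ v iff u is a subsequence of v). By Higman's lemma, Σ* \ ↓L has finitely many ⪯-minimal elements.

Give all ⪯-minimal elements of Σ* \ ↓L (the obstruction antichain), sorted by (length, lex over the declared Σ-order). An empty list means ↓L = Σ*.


|Q|=64, |F|=45, |δ|=272 (20 ε).
min D↑ (42 st, q0=0, F={4}): 0:0→0,u→0,y→1,t→2,v→3 1:0→1,u→1,y→4,t→5,v→6 2:0→2,u→7,y→5,t→2,v→8 3:0→3,u→3,y→9,t→10,v→3 4:0→4,u→4,y→4,t→4,v→4 5:0→5,u→11,y→4,t→5,v→12 6:0→6,u→6,y→4,t→13,v→6 7:0→4,u→7,y→11,t→7,v→14 8:0→8,u→14,y→15,t→10,v→8 9:0→9,u→9,y→4,t→16,v→17 10:0→10,u→14,y→16,t→18,v→10 11:0→4,u→11,y→4,t→11,v→11 12:0→12,u→11,y→4,t→13,v→12 13:0→13,u→11,y→4,t→19,v→13 14:0→4,u→14,y→20,t→14,v→14 15:0→15,u→20,y→4,t→16,v→21 16:0→16,u→20,y→4,t→22,v→23 17:0→17,u→17,y→4,t→23,v→4 18:0→24,u→14,y→22,t→18,v→18 19:0→25,u→11,y→4,t→19,v→19 20:0→4,u→20,y→4,t→20,v→26 21:0→21,u→26,y→4,t→23,v→4 22:0→27,u→20,y→4,t→22,v→28 23:0→23,u→26,y→4,t→28,v→4 24:0→24,u→29,y→27,t→30,v→24 25:0→25,u→31,y→4,t→32,v→25 26:0→4,u→26,y→4,t→26,v→4 27:0→27,u→33,y→4,t→34,v→35 28:0→35,u→26,y→4,t→28,v→4 29:0→4,u→29,y→33,t→36,v→29 30:0→30,u→36,y→34,t→4,v→30 31:0→4,u→31,y→4,t→37,v→31 32:0→32,u→37,y→4,t→4,v→32 33:0→4,u→33,y→4,t→38,v→39 34:0→34,u→38,y→4,t→4,v→40 35:0→35,u→39,y→4,t→40,v→4 36:0→4,u→36,y→38,t→4,v→36 37:0→4,u→37,y→4,t→4,v→37 38:0→4,u→38,y→4,t→4,v→41 39:0→4,u→39,y→4,t→41,v→4 40:0→40,u→41,y→4,t→4,v→4 41:0→4,u→41,y→4,t→4,v→4 (ε-aug+det+¬).
'yy': run [51, 37, 1] end={s37} — reject; 2/2 del acc.
'tu0': N↓-sim [51, 45, 18, 1] end={s37} ∉↓L; 3/3 deletions ∈↓L.
'vyvv': |S_i|=[51, 45, 23, 14, 3] end={s15,s37,s7} — reject; 4/4 deletions ∈↓L.
'vtt0tt': N↓-sim [51, 45, 37, 31, 21, 11, 1] end={s37} — reject; 6/6 deletions ∈↓L.
4 minimals (antichain).

Antichain: [yy, tu0, vyvv, vtt0tt].


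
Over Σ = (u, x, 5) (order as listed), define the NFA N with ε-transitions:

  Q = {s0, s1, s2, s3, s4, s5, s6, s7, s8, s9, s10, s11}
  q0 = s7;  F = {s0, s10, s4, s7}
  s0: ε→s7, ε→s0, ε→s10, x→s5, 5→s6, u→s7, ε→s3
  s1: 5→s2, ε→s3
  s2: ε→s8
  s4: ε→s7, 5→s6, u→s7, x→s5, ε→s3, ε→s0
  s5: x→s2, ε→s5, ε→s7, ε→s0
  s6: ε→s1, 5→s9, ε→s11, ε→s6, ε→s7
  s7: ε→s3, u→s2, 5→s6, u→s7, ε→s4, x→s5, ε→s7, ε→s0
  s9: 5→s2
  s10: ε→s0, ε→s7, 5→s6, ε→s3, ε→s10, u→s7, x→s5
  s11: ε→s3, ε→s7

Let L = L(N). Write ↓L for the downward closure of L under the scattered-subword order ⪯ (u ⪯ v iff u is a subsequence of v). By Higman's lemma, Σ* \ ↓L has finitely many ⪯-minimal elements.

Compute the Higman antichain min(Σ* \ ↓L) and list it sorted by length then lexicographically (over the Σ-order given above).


Antichain: [].

|Q|=12, |F|=4, |δ|=43 (26 ε).
min D↑ (1 st, q0=0, F={}): 0:u→0,x→0,5→0 (ε-aug+det+¬).
L(D↑) = ∅ ⇒ ↓L = Σ*.


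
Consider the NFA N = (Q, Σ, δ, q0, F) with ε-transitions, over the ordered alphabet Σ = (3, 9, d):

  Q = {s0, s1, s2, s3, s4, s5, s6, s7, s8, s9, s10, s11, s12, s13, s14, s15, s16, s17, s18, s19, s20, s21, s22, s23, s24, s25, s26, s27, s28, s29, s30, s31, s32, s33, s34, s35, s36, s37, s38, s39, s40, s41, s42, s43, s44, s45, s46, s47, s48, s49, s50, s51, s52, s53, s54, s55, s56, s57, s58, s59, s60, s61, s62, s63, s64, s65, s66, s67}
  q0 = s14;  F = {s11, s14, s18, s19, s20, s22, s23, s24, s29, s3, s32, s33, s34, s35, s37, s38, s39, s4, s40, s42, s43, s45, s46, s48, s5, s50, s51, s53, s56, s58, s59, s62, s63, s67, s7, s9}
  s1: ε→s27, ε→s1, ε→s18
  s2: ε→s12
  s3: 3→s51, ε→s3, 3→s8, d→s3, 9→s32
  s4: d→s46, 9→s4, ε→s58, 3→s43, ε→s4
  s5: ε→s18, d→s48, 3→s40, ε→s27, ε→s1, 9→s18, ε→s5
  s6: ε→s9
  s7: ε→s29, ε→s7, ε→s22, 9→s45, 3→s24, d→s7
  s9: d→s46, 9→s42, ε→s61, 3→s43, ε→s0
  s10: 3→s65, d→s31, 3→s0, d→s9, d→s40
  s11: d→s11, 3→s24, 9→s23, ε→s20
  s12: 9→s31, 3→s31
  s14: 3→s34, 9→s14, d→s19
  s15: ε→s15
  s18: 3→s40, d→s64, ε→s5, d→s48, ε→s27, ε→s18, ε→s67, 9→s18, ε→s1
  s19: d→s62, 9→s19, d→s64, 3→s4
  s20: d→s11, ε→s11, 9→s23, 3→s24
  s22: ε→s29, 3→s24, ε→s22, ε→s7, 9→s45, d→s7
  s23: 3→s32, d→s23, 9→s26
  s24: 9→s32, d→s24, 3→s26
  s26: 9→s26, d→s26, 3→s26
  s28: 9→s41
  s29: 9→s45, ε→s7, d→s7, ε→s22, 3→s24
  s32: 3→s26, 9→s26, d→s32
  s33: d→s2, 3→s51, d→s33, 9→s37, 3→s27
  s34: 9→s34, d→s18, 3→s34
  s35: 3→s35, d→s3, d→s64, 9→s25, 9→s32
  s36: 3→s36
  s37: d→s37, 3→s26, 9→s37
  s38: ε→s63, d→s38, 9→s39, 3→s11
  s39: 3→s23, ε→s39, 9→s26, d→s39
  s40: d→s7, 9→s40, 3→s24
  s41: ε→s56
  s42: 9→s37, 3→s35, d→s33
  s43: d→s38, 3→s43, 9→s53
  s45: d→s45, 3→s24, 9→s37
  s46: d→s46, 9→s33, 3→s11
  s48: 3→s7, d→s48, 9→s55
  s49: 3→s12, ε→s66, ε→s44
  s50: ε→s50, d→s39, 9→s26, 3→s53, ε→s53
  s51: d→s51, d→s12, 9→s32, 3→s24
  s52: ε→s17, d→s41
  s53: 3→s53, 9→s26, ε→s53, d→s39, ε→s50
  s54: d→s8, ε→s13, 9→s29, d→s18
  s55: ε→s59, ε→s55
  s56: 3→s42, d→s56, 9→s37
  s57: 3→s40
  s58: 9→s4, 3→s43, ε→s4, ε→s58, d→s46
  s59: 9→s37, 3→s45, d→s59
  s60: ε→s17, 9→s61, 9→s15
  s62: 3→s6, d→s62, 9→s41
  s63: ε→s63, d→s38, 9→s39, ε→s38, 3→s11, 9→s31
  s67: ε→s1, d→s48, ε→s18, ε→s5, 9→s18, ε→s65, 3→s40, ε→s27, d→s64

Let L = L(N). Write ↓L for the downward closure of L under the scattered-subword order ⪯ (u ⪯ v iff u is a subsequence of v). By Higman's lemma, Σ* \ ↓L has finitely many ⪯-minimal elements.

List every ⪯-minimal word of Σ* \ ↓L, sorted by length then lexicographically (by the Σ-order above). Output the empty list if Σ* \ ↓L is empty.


|Q|=68, |F|=36, |δ|=191 (53 ε).
min D↑ (29 st, q0=0, F={21}): 0:3→1,9→0,d→2 1:3→1,9→1,d→3 2:3→4,9→2,d→5 3:3→6,9→3,d→7 4:3→8,9→4,d→9 5:3→10,9→11,d→5 6:3→12,9→6,d→13 7:3→13,9→14,d→7 8:3→8,9→15,d→16 9:3→17,9→18,d→9 10:3→8,9→19,d→9 11:3→19,9→20,d→11 12:3→21,9→22,d→12 13:3→12,9→23,d→13 14:3→23,9→20,d→14 15:3→15,9→21,d→24 16:3→17,9→24,d→16 17:3→12,9→25,d→17 18:3→26,9→20,d→18 19:3→27,9→20,d→18 20:3→21,9→20,d→20 21:3→21,9→21,d→21 22:3→21,9→21,d→22 23:3→12,9→20,d→23 24:3→25,9→21,d→24 25:3→22,9→21,d→25 26:3→12,9→22,d→26 27:3→27,9→22,d→28 28:3→26,9→22,d→28 [Hopcroft].
'3d333': run [51, 46, 33, 17, 4, 1] end={s26} — reject; 5/5 single-dels accept.
'd3399': run [51, 49, 37, 21, 8, 1] end={s26} — reject; 5/5 del acc.
'dd993': N↓-sim [51, 49, 40, 25, 5, 1] end={s26} — reject; 5/5 deletions ∈↓L.
3 obstructions.

min(Σ*\↓L) = [3d333, d3399, dd993].


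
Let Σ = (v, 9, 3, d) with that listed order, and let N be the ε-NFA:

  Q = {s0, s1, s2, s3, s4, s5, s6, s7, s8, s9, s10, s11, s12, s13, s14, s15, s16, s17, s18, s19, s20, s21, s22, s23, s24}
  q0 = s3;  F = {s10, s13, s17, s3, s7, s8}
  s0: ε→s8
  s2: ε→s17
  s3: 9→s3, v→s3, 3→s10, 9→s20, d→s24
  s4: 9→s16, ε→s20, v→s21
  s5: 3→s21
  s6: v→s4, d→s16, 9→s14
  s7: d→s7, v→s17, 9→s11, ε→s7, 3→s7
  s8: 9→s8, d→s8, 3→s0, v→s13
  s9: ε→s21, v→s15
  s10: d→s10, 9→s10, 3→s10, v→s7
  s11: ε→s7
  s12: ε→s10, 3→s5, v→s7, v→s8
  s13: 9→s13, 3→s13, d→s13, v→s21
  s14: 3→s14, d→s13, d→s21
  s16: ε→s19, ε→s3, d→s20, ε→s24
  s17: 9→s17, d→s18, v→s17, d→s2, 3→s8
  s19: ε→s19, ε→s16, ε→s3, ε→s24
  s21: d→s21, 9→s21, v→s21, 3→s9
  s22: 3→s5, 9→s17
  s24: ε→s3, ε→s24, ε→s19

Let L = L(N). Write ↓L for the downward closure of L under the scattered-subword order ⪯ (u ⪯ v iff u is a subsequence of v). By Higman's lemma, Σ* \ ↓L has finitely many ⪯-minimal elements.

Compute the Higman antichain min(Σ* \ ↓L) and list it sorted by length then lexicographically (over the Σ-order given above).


min(Σ*\↓L) = [3vv3vv].

|Q|=25, |F|=6, |δ|=63 (17 ε).
min D↑ (7 st, q0=0, F={6}): 0:v→0,9→0,3→1,d→0 1:v→2,9→1,3→1,d→1 2:v→3,9→2,3→2,d→2 3:v→3,9→3,3→4,d→3 4:v→5,9→4,3→4,d→4 5:v→6,9→5,3→5,d→5 6:v→6,9→6,3→6,d→6.
'3vv3vv': N↓-sim [17, 12, 11, 9, 6, 4, 3] end={s15,s21,s9} ∉↓L; 6/6 single-dels accept.
1 obstructions.


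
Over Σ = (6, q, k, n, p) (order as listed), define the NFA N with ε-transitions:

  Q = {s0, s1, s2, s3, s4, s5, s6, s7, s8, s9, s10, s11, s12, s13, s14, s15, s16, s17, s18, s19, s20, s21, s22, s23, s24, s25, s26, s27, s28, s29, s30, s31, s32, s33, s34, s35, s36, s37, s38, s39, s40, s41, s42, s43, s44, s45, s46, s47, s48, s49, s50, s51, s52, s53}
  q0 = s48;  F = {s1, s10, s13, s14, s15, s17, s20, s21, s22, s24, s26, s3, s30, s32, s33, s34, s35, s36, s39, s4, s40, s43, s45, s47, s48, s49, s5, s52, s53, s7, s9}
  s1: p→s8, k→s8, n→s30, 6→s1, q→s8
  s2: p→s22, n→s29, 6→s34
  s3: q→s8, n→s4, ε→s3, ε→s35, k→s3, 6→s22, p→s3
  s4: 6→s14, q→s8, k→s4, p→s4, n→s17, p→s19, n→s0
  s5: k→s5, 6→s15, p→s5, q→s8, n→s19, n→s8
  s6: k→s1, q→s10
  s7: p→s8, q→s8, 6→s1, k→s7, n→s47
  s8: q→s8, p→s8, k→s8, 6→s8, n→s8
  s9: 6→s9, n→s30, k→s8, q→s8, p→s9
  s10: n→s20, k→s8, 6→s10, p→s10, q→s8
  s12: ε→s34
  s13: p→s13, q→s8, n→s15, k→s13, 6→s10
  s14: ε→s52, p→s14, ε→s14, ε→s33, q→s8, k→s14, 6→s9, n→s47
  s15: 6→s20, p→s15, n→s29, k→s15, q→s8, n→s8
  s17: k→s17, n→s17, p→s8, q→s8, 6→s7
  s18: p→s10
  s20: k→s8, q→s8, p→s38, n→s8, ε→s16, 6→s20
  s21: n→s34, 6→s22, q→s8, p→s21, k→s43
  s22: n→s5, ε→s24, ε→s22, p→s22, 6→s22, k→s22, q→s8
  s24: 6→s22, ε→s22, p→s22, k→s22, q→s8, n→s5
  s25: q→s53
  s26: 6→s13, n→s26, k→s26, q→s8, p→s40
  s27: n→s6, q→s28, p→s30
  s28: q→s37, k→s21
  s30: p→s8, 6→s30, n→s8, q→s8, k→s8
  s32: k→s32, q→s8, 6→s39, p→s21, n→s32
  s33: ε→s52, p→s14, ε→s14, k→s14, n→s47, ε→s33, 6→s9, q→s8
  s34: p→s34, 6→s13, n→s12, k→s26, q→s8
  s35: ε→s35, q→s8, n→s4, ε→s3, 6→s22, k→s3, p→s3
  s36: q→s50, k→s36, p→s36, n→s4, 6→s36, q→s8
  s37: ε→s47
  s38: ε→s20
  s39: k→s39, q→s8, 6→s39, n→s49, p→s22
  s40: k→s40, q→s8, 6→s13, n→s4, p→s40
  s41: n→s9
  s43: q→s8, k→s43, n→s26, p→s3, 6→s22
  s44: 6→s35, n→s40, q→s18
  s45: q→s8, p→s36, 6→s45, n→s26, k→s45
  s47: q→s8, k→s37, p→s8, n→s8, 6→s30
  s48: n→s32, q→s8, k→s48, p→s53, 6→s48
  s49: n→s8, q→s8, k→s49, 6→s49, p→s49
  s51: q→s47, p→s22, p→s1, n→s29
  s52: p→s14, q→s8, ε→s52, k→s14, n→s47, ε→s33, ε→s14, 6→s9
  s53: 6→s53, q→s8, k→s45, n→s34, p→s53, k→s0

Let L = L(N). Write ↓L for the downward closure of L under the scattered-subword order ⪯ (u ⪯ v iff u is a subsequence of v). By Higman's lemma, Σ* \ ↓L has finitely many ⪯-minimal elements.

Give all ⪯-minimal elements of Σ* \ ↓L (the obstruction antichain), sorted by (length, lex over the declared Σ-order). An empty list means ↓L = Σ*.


|Q|=54, |F|=31, |δ|=206 (20 ε).
min D↑ (28 st, q0=0, F={1}): 0:6→0,q→1,k→0,n→2,p→3 1:6→1,q→1,k→1,n→1,p→1 2:6→4,q→1,k→2,n→2,p→5 3:6→3,q→1,k→6,n→7,p→3 4:6→4,q→1,k→4,n→8,p→9 5:6→9,q→1,k→10,n→7,p→5 6:6→6,q→1,k→6,n→11,p→12 7:6→13,q→1,k→11,n→7,p→7 8:6→8,q→1,k→8,n→1,p→8 9:6→9,q→1,k→9,n→14,p→9 10:6→9,q→1,k→10,n→11,p→15 11:6→13,q→1,k→11,n→11,p→16 12:6→12,q→1,k→12,n→17,p→12 13:6→18,q→1,k→13,n→19,p→13 14:6→19,q→1,k→14,n→1,p→14 15:6→9,q→1,k→15,n→17,p→15 16:6→13,q→1,k→16,n→17,p→16 17:6→20,q→1,k→17,n→21,p→17 18:6→18,q→1,k→1,n→22,p→18 19:6→22,q→1,k→19,n→1,p→19 20:6→23,q→1,k→20,n→24,p→20 21:6→25,q→1,k→21,n→21,p→1 22:6→22,q→1,k→1,n→1,p→22 23:6→23,q→1,k→1,n→26,p→23 24:6→26,q→1,k→24,n→1,p→1 25:6→27,q→1,k→25,n→24,p→1 26:6→26,q→1,k→1,n→1,p→1 27:6→27,q→1,k→1,n→26,p→1.
'q': |S_i|=[40, 2] end={s50,s8} — reject; 1/1 deletions ∈↓L.
'n6nn': |S_i|=[40, 35, 23, 12, 3] end={s19,s29,s8} ∉↓L; 4/4 single-dels accept.
'pn66k': |S_i|=[40, 37, 26, 17, 8, 1] end={s8} ∉↓L; 5/5 del acc.
'pkpnnp': |S_i|=[40, 37, 33, 30, 20, 10, 1] end={s8} rej; 6/6 del acc.
4 words, ⪯-incomp.

Antichain: [q, n6nn, pn66k, pkpnnp].


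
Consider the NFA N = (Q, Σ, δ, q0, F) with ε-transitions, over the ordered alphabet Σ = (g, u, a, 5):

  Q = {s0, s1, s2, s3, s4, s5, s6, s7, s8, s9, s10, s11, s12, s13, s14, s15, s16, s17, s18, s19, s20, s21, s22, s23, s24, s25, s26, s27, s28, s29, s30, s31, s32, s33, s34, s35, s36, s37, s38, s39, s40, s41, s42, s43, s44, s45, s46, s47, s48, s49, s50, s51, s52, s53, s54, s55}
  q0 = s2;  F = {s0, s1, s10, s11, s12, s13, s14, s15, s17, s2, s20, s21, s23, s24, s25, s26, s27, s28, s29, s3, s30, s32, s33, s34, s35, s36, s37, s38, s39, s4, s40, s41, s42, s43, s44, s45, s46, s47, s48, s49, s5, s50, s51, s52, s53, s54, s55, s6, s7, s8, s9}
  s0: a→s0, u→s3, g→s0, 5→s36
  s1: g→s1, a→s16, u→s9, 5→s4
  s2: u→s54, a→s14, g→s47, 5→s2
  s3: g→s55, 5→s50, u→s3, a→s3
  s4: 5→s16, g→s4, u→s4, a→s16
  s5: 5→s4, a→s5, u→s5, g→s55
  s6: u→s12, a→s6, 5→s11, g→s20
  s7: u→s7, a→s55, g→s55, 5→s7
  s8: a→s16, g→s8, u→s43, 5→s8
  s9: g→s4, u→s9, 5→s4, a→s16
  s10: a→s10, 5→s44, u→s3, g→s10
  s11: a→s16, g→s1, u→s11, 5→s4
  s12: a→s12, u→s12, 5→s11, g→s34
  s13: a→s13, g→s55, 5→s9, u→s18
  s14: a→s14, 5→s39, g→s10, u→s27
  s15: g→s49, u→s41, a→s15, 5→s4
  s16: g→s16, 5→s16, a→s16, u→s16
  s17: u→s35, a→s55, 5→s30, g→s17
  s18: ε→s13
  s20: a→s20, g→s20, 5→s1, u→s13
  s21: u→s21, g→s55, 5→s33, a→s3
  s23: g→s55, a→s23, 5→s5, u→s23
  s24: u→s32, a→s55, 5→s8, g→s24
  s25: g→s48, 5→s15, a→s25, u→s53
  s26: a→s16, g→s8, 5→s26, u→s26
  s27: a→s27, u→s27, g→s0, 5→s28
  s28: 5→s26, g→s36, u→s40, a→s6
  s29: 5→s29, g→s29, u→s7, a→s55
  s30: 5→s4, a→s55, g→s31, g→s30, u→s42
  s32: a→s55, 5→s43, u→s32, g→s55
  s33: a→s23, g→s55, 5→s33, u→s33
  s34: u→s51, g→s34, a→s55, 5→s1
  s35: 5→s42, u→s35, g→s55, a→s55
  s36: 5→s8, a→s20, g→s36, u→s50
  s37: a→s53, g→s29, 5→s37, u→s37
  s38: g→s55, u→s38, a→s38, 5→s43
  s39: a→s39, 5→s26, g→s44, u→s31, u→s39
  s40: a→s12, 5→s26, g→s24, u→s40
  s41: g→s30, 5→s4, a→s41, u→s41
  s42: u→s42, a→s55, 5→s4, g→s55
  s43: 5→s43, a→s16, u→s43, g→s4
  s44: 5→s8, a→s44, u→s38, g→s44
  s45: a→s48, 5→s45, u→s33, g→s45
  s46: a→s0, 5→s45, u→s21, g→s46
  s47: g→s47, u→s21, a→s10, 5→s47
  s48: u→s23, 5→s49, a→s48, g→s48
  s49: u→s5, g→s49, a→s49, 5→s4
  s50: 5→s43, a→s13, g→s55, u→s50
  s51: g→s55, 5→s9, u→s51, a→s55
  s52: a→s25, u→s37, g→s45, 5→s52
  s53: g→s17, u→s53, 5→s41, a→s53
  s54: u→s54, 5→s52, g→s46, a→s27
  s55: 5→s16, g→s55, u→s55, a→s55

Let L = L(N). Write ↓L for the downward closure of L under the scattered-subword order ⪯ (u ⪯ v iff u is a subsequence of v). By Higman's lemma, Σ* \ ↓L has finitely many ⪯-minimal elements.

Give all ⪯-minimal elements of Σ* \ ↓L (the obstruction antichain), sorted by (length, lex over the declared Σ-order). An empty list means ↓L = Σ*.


|Q|=56, |F|=51, |δ|=211 (1 ε).
min D↑ (52 st, q0=0, F={20}): 0:g→1,u→2,a→3,5→0 1:g→1,u→4,a→5,5→1 2:g→6,u→2,a→7,5→8 3:g→5,u→7,a→3,5→9 4:g→10,u→4,a→11,5→12 5:g→5,u→11,a→5,5→13 6:g→6,u→4,a→14,5→15 7:g→14,u→7,a→7,5→16 8:g→15,u→17,a→18,5→8 9:g→13,u→9,a→9,5→19 10:g→10,u→10,a→10,5→20 11:g→10,u→11,a→11,5→21 12:g→10,u→12,a→22,5→12 13:g→13,u→23,a→13,5→24 14:g→14,u→11,a→14,5→25 15:g→15,u→12,a→26,5→15 16:g→25,u→27,a→28,5→19 17:g→29,u→17,a→30,5→17 18:g→26,u→30,a→18,5→31 19:g→24,u→19,a→20,5→19 20:g→20,u→20,a→20,5→20 21:g→10,u→21,a→32,5→33 22:g→10,u→22,a→22,5→34 23:g→10,u→23,a→23,5→33 24:g→24,u→33,a→20,5→24 25:g→25,u→21,a→35,5→24 26:g→26,u→22,a→26,5→36 27:g→37,u→27,a→38,5→19 28:g→35,u→38,a→28,5→39 29:g→29,u→40,a→10,5→29 30:g→41,u→30,a→30,5→42 31:g→36,u→42,a→31,5→43 32:g→10,u→32,a→32,5→44 33:g→43,u→33,a→20,5→33 34:g→10,u→34,a→34,5→43 35:g→35,u→32,a→35,5→45 36:g→36,u→34,a→36,5→43 37:g→37,u→46,a→10,5→24 38:g→47,u→38,a→38,5→39 39:g→45,u→39,a→20,5→43 40:g→10,u→40,a→10,5→40 41:g→41,u→48,a→10,5→49 42:g→49,u→42,a→42,5→43 43:g→43,u→43,a→20,5→20 44:g→43,u→44,a→20,5→43 45:g→45,u→44,a→20,5→43 46:g→10,u→46,a→10,5→33 47:g→47,u→50,a→10,5→45 48:g→10,u→48,a→10,5→51 49:g→49,u→51,a→10,5→43 50:g→10,u→50,a→10,5→44 51:g→10,u→51,a→10,5→43 [Hopcroft].
'gug5': N↓-sim [54, 37, 19, 3, 1] end={s16} rej; 4/4 deletions ∈↓L.
'a55a': run [54, 43, 32, 8, 1] end={s16} ∉↓L; 4/4 del acc.
'u5uga5': N↓-sim [54, 50, 41, 31, 18, 2, 1] end={s16} ∉↓L; 6/6 single-dels accept.
'u5a555': N↓-sim [54, 50, 41, 26, 13, 2, 1] end={s16} — reject; 6/6 del acc.
4 words, ⪯-incomp.

min(Σ*\↓L) = [gug5, a55a, u5uga5, u5a555].


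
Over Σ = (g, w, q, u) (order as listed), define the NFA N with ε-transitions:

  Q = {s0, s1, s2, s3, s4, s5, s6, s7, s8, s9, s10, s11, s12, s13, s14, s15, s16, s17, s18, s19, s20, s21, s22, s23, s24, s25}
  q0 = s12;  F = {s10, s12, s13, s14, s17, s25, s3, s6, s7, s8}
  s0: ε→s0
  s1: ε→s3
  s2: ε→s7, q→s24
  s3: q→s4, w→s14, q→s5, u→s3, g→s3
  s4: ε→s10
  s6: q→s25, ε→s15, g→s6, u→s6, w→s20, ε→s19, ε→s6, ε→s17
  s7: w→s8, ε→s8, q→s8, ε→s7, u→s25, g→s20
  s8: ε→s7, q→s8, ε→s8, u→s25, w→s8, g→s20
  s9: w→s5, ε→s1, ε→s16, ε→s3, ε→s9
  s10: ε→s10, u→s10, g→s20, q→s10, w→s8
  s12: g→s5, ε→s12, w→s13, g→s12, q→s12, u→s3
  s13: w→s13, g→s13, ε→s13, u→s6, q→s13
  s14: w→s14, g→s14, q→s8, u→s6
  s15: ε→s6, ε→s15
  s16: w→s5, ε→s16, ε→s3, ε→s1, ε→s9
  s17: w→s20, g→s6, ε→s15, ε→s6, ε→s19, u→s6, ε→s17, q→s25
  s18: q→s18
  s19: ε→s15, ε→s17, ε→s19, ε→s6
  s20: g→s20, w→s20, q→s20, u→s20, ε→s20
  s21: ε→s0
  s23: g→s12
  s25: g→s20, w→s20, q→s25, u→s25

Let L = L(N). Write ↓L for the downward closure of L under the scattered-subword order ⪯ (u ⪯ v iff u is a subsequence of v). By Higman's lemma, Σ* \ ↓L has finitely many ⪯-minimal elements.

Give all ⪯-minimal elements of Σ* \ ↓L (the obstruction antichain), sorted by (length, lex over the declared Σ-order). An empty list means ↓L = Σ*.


|Q|=26, |F|=10, |δ|=86 (35 ε).
min D↑ (9 st, q0=0, F={6}): 0:g→0,w→1,q→0,u→2 1:g→1,w→1,q→1,u→3 2:g→2,w→4,q→5,u→2 3:g→3,w→6,q→7,u→3 4:g→4,w→4,q→8,u→3 5:g→6,w→8,q→5,u→5 6:g→6,w→6,q→6,u→6 7:g→6,w→6,q→7,u→7 8:g→6,w→8,q→8,u→7 (ε-aug+det+¬).
'wuw': N↓-sim [15, 10, 6, 1] end={s20} ∉↓L; 3/3 single-dels accept.
'uqg': run [15, 13, 7, 1] end={s20} ∉↓L; 3/3 del acc.
2 words, ⪯-incomp.

A = [wuw, uqg].


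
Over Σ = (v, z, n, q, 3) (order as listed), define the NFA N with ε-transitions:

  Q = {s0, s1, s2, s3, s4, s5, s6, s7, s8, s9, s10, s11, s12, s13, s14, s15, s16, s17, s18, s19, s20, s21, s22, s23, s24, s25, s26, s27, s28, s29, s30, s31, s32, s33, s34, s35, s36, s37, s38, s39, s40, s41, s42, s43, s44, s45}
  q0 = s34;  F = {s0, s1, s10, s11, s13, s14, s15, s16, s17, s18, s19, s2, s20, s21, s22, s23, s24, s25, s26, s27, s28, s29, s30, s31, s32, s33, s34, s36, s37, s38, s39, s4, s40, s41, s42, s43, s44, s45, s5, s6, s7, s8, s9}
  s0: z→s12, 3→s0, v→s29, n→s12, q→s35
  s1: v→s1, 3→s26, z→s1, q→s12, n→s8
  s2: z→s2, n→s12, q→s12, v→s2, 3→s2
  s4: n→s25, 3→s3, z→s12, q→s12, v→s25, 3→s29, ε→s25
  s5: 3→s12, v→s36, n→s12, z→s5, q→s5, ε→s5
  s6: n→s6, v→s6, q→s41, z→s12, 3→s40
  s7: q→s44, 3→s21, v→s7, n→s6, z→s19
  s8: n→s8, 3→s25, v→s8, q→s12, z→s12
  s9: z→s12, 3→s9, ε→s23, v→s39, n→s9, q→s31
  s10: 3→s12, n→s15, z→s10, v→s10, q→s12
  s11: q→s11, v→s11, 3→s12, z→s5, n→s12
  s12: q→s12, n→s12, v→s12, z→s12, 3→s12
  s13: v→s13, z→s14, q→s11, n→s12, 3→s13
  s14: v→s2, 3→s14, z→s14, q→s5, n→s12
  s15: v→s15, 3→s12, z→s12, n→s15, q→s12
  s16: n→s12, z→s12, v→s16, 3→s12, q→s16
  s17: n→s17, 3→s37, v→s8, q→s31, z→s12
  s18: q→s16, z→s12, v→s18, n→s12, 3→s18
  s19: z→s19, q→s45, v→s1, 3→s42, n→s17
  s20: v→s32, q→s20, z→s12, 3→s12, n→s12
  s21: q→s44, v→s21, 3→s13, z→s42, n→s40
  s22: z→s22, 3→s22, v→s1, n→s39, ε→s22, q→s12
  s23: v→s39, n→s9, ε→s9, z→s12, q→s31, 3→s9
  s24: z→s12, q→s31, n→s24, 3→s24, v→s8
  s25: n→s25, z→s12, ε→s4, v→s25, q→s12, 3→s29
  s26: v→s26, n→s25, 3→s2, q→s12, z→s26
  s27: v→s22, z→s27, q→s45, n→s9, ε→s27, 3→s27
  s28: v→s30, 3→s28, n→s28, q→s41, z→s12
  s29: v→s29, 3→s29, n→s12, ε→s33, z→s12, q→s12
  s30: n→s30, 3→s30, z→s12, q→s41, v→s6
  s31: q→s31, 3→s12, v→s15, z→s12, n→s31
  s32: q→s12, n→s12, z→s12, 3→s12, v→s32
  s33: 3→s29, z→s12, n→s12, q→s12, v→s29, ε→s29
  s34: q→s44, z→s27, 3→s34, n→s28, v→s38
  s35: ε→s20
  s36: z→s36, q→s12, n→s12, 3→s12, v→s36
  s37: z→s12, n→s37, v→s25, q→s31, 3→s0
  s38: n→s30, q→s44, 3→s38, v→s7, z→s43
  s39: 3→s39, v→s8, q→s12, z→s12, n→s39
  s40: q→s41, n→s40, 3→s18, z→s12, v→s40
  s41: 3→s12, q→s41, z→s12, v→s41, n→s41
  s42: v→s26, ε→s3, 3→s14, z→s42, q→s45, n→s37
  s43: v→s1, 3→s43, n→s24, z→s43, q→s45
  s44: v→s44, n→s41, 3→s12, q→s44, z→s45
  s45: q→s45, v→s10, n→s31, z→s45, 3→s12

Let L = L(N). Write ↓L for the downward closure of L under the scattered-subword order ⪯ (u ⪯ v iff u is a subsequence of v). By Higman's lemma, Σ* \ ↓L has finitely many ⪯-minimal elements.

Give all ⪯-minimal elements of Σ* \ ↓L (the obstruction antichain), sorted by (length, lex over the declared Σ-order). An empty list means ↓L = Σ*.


min(Σ*\↓L) = [nz, q3, zvq, vv33n].

|Q|=46, |F|=43, |δ|=232 (11 ε).
min D↑ (41 st, q0=0, F={11}): 0:v→1,z→2,n→3,q→4,3→0 1:v→5,z→6,n→7,q→4,3→1 2:v→8,z→2,n→9,q→10,3→2 3:v→7,z→11,n→3,q→12,3→3 4:v→4,z→10,n→12,q→4,3→11 5:v→5,z→13,n→14,q→4,3→15 6:v→16,z→6,n→17,q→10,3→6 7:v→14,z→11,n→7,q→12,3→7 8:v→16,z→8,n→18,q→11,3→8 9:v→18,z→11,n→9,q→19,3→9 10:v→20,z→10,n→19,q→10,3→11 11:v→11,z→11,n→11,q→11,3→11 12:v→12,z→11,n→12,q→12,3→11 13:v→16,z→13,n→21,q→10,3→22 14:v→14,z→11,n→14,q→12,3→23 15:v→15,z→22,n→23,q→4,3→24 16:v→16,z→16,n→25,q→11,3→26 17:v→25,z→11,n→17,q→19,3→17 18:v→25,z→11,n→18,q→11,3→18 19:v→27,z→11,n→19,q→19,3→11 20:v→20,z→20,n→27,q→11,3→11 21:v→25,z→11,n→21,q→19,3→28 22:v→26,z→22,n→28,q→10,3→29 23:v→23,z→11,n→23,q→12,3→30 24:v→24,z→29,n→11,q→31,3→24 25:v→25,z→11,n→25,q→11,3→32 26:v→26,z→26,n→32,q→11,3→33 27:v→27,z→11,n→27,q→11,3→11 28:v→32,z→11,n→28,q→19,3→34 29:v→33,z→29,n→11,q→35,3→29 30:v→30,z→11,n→11,q→36,3→30 31:v→31,z→35,n→11,q→31,3→11 32:v→32,z→11,n→32,q→11,3→37 33:v→33,z→33,n→11,q→11,3→33 34:v→37,z→11,n→11,q→38,3→34 35:v→39,z→35,n→11,q→35,3→11 36:v→36,z→11,n→11,q→36,3→11 37:v→37,z→11,n→11,q→11,3→37 38:v→40,z→11,n→11,q→38,3→11 39:v→39,z→39,n→11,q→11,3→11 40:v→40,z→11,n→11,q→11,3→11 (ε-aug+det+¬).
'nz': |S_i|=[46, 26, 1] end={s12} — reject; 2/2 del acc.
'q3': N↓-sim [46, 14, 1] end={s12} — reject; 2/2 del acc.
'zvq': N↓-sim [46, 32, 16, 1] end={s12} ∉↓L; 3/3 del acc.
'vv33n': N↓-sim [46, 41, 35, 29, 16, 1] end={s12} ∉↓L; 5/5 del acc.
4 minimals (antichain).
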